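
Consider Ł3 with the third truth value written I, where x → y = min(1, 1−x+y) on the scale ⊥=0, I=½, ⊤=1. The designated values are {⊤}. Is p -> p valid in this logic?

Every assignment of p over {⊤, I, ⊥} gives a value in {⊤}.
In particular, with p=I: p -> p = ⊤.

Yes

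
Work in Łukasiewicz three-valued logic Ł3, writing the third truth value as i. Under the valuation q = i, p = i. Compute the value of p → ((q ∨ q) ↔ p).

q ∨ q = i ∨ i = i
(q ∨ q) ↔ p = i ↔ i = True  [1 − |½−½|]
p → ((q ∨ q) ↔ p) = i → True = True

True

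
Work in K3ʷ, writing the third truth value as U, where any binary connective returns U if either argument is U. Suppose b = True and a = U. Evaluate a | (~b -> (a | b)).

U

~b = ~True = False
a | b = U | True = U
~b -> (a | b) = False -> U = U  [any arg is the third value ⇒ result is the third value]
a | (~b -> (a | b)) = U | U = U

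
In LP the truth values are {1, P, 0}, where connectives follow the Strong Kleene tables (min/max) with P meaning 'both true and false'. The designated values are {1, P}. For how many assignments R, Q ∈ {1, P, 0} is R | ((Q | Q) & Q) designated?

Of the 9 assignments, 8 give a value in {1, P}.

8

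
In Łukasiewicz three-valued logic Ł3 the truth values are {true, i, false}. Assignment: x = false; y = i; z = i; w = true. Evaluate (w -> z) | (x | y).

i

w -> z = true -> i = i  [min(1, 1−1+½)]
x | y = false | i = i
(w -> z) | (x | y) = i | i = i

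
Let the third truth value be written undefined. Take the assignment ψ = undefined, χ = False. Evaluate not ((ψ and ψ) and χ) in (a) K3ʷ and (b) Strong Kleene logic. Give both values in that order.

In K3ʷ: ψ and ψ = undefined and undefined = undefined
(ψ and ψ) and χ = undefined and False = undefined
not ((ψ and ψ) and χ) = not undefined = undefined
In Strong Kleene logic: ψ and ψ = undefined and undefined = undefined
(ψ and ψ) and χ = undefined and False = False
not ((ψ and ψ) and χ) = not False = True
They differ because K3ʷ and Strong Kleene logic treat undefined differently under the binary connectives.

undefined; True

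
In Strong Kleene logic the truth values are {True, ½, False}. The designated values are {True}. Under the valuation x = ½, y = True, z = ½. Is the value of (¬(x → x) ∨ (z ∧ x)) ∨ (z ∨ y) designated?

x → x = ½ → ½ = ½
¬(x → x) = ¬½ = ½
z ∧ x = ½ ∧ ½ = ½
¬(x → x) ∨ (z ∧ x) = ½ ∨ ½ = ½
z ∨ y = ½ ∨ True = True
(¬(x → x) ∨ (z ∧ x)) ∨ (z ∨ y) = ½ ∨ True = True
True ∈ {True}.

Yes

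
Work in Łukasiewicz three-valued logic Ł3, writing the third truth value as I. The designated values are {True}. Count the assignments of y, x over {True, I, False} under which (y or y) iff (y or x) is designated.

Of the 9 assignments, 6 give a value in {True}.

6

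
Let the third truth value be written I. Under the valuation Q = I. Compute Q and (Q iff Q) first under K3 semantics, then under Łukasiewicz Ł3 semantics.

I; I

In K3: Q iff Q = I iff I = I
Q and (Q iff Q) = I and I = I
In Łukasiewicz Ł3: Q iff Q = I iff I = 1  [1 − |½−½|]
Q and (Q iff Q) = I and 1 = I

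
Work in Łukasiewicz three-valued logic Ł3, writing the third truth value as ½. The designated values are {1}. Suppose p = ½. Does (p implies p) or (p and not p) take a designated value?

Yes

p implies p = ½ implies ½ = 1  [min(1, 1−½+½)]
not p = not ½ = ½
p and not p = ½ and ½ = ½
(p implies p) or (p and not p) = 1 or ½ = 1
1 ∈ {1}.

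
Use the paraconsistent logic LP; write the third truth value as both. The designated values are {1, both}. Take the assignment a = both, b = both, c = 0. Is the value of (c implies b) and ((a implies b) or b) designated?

Yes

c implies b = 0 implies both = 1
a implies b = both implies both = both
(a implies b) or b = both or both = both
(c implies b) and ((a implies b) or b) = 1 and both = both
both ∈ {1, both}.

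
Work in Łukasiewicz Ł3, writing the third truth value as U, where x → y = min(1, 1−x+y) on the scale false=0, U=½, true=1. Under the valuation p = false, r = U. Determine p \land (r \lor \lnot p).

\lnot p = \lnot false = true
r \lor \lnot p = U \lor true = true
p \land (r \lor \lnot p) = false \land true = false

false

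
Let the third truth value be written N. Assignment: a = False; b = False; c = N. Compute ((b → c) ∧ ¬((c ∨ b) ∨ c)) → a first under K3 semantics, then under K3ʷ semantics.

In K3: b → c = False → N = True  [¬False ∨ N]
c ∨ b = N ∨ False = N
(c ∨ b) ∨ c = N ∨ N = N
¬((c ∨ b) ∨ c) = ¬N = N
(b → c) ∧ ¬((c ∨ b) ∨ c) = True ∧ N = N
((b → c) ∧ ¬((c ∨ b) ∨ c)) → a = N → False = N
In K3ʷ: b → c = False → N = N  [any arg is the third value ⇒ result is the third value]
c ∨ b = N ∨ False = N
(c ∨ b) ∨ c = N ∨ N = N
¬((c ∨ b) ∨ c) = ¬N = N
(b → c) ∧ ¬((c ∨ b) ∨ c) = N ∧ N = N
((b → c) ∧ ¬((c ∨ b) ∨ c)) → a = N → False = N

N; N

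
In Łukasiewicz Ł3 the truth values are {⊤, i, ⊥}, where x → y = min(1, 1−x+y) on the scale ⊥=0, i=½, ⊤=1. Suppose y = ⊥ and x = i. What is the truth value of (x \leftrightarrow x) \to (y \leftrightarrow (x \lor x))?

x \leftrightarrow x = i \leftrightarrow i = ⊤
x \lor x = i \lor i = i
y \leftrightarrow (x \lor x) = ⊥ \leftrightarrow i = i
(x \leftrightarrow x) \to (y \leftrightarrow (x \lor x)) = ⊤ \to i = i

i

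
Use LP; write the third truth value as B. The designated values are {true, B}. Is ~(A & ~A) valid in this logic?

Every assignment of A over {true, B, false} gives a value in {true, B}.
In particular, with A=B: ~(A & ~A) = B.

Yes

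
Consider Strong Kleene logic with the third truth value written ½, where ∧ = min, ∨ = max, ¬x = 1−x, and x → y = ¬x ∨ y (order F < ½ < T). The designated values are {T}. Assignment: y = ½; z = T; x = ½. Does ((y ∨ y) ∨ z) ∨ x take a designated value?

Yes

y ∨ y = ½ ∨ ½ = ½
(y ∨ y) ∨ z = ½ ∨ T = T
((y ∨ y) ∨ z) ∨ x = T ∨ ½ = T
T ∈ {T}.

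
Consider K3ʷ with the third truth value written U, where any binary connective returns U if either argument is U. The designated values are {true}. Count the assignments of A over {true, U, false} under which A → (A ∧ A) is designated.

2

A=true: true ✓
A=U: U ·
A=false: true ✓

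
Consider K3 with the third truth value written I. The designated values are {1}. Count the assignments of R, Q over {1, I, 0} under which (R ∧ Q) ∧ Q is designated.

Designated under: (R=1, Q=1).

1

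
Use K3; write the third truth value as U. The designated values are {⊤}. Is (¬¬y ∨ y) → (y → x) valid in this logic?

No

Countermodel: y=⊤, x=U gives U, which is not designated.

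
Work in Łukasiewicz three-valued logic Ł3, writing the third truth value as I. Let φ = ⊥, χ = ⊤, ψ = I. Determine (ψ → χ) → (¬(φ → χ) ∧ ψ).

ψ → χ = I → ⊤ = ⊤
φ → χ = ⊥ → ⊤ = ⊤
¬(φ → χ) = ¬⊤ = ⊥
¬(φ → χ) ∧ ψ = ⊥ ∧ I = ⊥
(ψ → χ) → (¬(φ → χ) ∧ ψ) = ⊤ → ⊥ = ⊥

⊥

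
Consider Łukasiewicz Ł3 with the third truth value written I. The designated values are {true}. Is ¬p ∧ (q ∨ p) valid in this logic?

No

Countermodel: p=true, q=true gives false, which is not designated.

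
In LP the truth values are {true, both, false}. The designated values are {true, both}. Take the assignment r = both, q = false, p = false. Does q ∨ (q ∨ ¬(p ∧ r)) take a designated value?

Yes

p ∧ r = false ∧ both = false
¬(p ∧ r) = ¬false = true
q ∨ ¬(p ∧ r) = false ∨ true = true
q ∨ (q ∨ ¬(p ∧ r)) = false ∨ true = true
true ∈ {true, both}.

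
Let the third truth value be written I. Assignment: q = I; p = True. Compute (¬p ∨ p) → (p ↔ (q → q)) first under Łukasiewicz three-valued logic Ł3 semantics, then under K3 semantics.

In Łukasiewicz three-valued logic Ł3: ¬p = ¬True = False
¬p ∨ p = False ∨ True = True
q → q = I → I = True  [min(1, 1−½+½)]
p ↔ (q → q) = True ↔ True = True
(¬p ∨ p) → (p ↔ (q → q)) = True → True = True
In K3: ¬p = ¬True = False
¬p ∨ p = False ∨ True = True
q → q = I → I = I
p ↔ (q → q) = True ↔ I = I
(¬p ∨ p) → (p ↔ (q → q)) = True → I = I
They differ because Łukasiewicz three-valued logic Ł3 and K3 treat I differently under implication.

True; I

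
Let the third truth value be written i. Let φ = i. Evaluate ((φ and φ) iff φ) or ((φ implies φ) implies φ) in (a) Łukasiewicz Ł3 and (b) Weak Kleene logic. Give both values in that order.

1; i

In Łukasiewicz Ł3: φ and φ = i and i = i
(φ and φ) iff φ = i iff i = 1  [1 − |½−½|]
φ implies φ = i implies i = 1
(φ implies φ) implies φ = 1 implies i = i
((φ and φ) iff φ) or ((φ implies φ) implies φ) = 1 or i = 1
In Weak Kleene logic: φ and φ = i and i = i
(φ and φ) iff φ = i iff i = i
φ implies φ = i implies i = i
(φ implies φ) implies φ = i implies i = i
((φ and φ) iff φ) or ((φ implies φ) implies φ) = i or i = i
They differ because Łukasiewicz Ł3 and Weak Kleene logic treat i differently under the binary connectives.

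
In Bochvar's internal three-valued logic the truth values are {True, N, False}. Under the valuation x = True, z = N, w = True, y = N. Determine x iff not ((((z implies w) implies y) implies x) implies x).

z implies w = N implies True = N  [any arg is the third value ⇒ result is the third value]
(z implies w) implies y = N implies N = N
((z implies w) implies y) implies x = N implies True = N
(((z implies w) implies y) implies x) implies x = N implies True = N
not ((((z implies w) implies y) implies x) implies x) = not N = N
x iff not ((((z implies w) implies y) implies x) implies x) = True iff N = N

N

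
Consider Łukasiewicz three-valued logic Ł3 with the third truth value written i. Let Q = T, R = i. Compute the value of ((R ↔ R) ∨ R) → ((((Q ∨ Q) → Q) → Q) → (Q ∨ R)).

R ↔ R = i ↔ i = T  [1 − |½−½|]
(R ↔ R) ∨ R = T ∨ i = T
Q ∨ Q = T ∨ T = T
(Q ∨ Q) → Q = T → T = T
((Q ∨ Q) → Q) → Q = T → T = T
Q ∨ R = T ∨ i = T
(((Q ∨ Q) → Q) → Q) → (Q ∨ R) = T → T = T
((R ↔ R) ∨ R) → ((((Q ∨ Q) → Q) → Q) → (Q ∨ R)) = T → T = T

T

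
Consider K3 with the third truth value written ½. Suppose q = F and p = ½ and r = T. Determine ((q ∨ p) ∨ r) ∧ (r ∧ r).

q ∨ p = F ∨ ½ = ½
(q ∨ p) ∨ r = ½ ∨ T = T
r ∧ r = T ∧ T = T
((q ∨ p) ∨ r) ∧ (r ∧ r) = T ∧ T = T

T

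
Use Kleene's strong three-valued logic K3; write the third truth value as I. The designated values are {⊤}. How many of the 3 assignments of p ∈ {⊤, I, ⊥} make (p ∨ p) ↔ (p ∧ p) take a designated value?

2

p=⊤: ⊤ ✓
p=I: I ·
p=⊥: ⊤ ✓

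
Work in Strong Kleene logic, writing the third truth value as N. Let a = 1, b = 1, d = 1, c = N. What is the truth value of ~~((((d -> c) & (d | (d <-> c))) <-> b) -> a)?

1

d -> c = 1 -> N = N  [~1 | N]
d <-> c = 1 <-> N = N
d | (d <-> c) = 1 | N = 1
(d -> c) & (d | (d <-> c)) = N & 1 = N
((d -> c) & (d | (d <-> c))) <-> b = N <-> 1 = N
(((d -> c) & (d | (d <-> c))) <-> b) -> a = N -> 1 = 1
~((((d -> c) & (d | (d <-> c))) <-> b) -> a) = ~1 = 0
~~((((d -> c) & (d | (d <-> c))) <-> b) -> a) = ~0 = 1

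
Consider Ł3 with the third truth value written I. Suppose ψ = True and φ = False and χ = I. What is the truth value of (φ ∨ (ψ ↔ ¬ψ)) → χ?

True

¬ψ = ¬True = False
ψ ↔ ¬ψ = True ↔ False = False
φ ∨ (ψ ↔ ¬ψ) = False ∨ False = False
(φ ∨ (ψ ↔ ¬ψ)) → χ = False → I = True  [min(1, 1−0+½)]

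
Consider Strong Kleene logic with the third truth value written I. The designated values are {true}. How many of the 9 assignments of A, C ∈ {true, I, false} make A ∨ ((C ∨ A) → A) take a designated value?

4

Designated under: (A=true, C=true); (A=true, C=I); (A=true, C=false); (A=false, C=false).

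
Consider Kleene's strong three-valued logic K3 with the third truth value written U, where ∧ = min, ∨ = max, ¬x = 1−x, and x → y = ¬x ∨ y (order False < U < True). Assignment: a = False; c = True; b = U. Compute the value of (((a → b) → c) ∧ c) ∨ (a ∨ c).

a → b = False → U = True  [¬False ∨ U]
(a → b) → c = True → True = True
((a → b) → c) ∧ c = True ∧ True = True
a ∨ c = False ∨ True = True
(((a → b) → c) ∧ c) ∨ (a ∨ c) = True ∨ True = True

True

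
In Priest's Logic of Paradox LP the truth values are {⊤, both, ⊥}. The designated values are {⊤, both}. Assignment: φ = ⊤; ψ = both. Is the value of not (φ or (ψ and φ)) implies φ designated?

Yes

ψ and φ = both and ⊤ = both
φ or (ψ and φ) = ⊤ or both = ⊤
not (φ or (ψ and φ)) = not ⊤ = ⊥
not (φ or (ψ and φ)) implies φ = ⊥ implies ⊤ = ⊤
⊤ ∈ {⊤, both}.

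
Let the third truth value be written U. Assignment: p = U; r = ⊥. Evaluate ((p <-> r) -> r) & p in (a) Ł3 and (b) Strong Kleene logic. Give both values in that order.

In Ł3: p <-> r = U <-> ⊥ = U
(p <-> r) -> r = U -> ⊥ = U
((p <-> r) -> r) & p = U & U = U
In Strong Kleene logic: p <-> r = U <-> ⊥ = U
(p <-> r) -> r = U -> ⊥ = U  [~U | ⊥]
((p <-> r) -> r) & p = U & U = U

U; U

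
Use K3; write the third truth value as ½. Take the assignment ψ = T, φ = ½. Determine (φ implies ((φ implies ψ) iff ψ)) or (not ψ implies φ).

φ implies ψ = ½ implies T = T  [not ½ or T]
(φ implies ψ) iff ψ = T iff T = T
φ implies ((φ implies ψ) iff ψ) = ½ implies T = T
not ψ = not T = F
not ψ implies φ = F implies ½ = T
(φ implies ((φ implies ψ) iff ψ)) or (not ψ implies φ) = T or T = T

T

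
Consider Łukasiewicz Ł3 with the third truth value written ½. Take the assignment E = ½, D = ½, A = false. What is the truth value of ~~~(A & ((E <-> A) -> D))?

true

E <-> A = ½ <-> false = ½  [1 − |½−0|]
(E <-> A) -> D = ½ -> ½ = true
A & ((E <-> A) -> D) = false & true = false
~(A & ((E <-> A) -> D)) = ~false = true
~~(A & ((E <-> A) -> D)) = ~true = false
~~~(A & ((E <-> A) -> D)) = ~false = true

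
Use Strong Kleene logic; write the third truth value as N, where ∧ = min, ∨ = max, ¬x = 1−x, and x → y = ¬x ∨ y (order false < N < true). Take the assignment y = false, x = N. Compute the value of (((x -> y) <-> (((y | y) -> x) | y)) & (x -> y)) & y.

false

x -> y = N -> false = N  [~N | false]
y | y = false | false = false
(y | y) -> x = false -> N = true
((y | y) -> x) | y = true | false = true
(x -> y) <-> (((y | y) -> x) | y) = N <-> true = N
x -> y = N -> false = N
((x -> y) <-> (((y | y) -> x) | y)) & (x -> y) = N & N = N
(((x -> y) <-> (((y | y) -> x) | y)) & (x -> y)) & y = N & false = false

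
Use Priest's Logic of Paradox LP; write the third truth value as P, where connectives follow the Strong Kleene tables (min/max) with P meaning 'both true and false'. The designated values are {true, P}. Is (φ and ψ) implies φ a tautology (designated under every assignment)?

Every assignment of φ, ψ over {true, P, false} gives a value in {true, P}.
In particular, with φ=P, ψ=P: (φ and ψ) implies φ = P.

Yes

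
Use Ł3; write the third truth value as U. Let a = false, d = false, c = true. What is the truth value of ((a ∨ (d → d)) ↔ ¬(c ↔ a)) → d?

false

d → d = false → false = true
a ∨ (d → d) = false ∨ true = true
c ↔ a = true ↔ false = false
¬(c ↔ a) = ¬false = true
(a ∨ (d → d)) ↔ ¬(c ↔ a) = true ↔ true = true
((a ∨ (d → d)) ↔ ¬(c ↔ a)) → d = true → false = false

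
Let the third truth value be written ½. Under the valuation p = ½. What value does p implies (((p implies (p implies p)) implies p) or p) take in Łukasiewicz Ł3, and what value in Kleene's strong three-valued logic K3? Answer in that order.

In Łukasiewicz Ł3: p implies p = ½ implies ½ = 1
p implies (p implies p) = ½ implies 1 = 1
(p implies (p implies p)) implies p = 1 implies ½ = ½
((p implies (p implies p)) implies p) or p = ½ or ½ = ½
p implies (((p implies (p implies p)) implies p) or p) = ½ implies ½ = 1
In Kleene's strong three-valued logic K3: p implies p = ½ implies ½ = ½  [not ½ or ½]
p implies (p implies p) = ½ implies ½ = ½
(p implies (p implies p)) implies p = ½ implies ½ = ½
((p implies (p implies p)) implies p) or p = ½ or ½ = ½
p implies (((p implies (p implies p)) implies p) or p) = ½ implies ½ = ½
They differ because Łukasiewicz Ł3 and Kleene's strong three-valued logic K3 treat ½ differently under implication.

1; ½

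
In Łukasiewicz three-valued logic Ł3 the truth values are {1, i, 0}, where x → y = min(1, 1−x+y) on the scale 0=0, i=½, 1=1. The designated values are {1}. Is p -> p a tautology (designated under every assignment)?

Every assignment of p over {1, i, 0} gives a value in {1}.
In particular, with p=i: p -> p = 1.

Yes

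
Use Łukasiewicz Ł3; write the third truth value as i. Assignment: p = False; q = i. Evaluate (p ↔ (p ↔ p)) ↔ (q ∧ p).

p ↔ p = False ↔ False = True
p ↔ (p ↔ p) = False ↔ True = False
q ∧ p = i ∧ False = False
(p ↔ (p ↔ p)) ↔ (q ∧ p) = False ↔ False = True

True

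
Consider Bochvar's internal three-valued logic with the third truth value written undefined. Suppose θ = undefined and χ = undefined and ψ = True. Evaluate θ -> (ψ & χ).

undefined

ψ & χ = True & undefined = undefined
θ -> (ψ & χ) = undefined -> undefined = undefined  [any arg is the third value ⇒ result is the third value]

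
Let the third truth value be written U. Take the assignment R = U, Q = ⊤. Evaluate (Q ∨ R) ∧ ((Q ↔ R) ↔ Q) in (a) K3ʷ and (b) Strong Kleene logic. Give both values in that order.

U; U

In K3ʷ: Q ∨ R = ⊤ ∨ U = U
Q ↔ R = ⊤ ↔ U = U
(Q ↔ R) ↔ Q = U ↔ ⊤ = U
(Q ∨ R) ∧ ((Q ↔ R) ↔ Q) = U ∧ U = U
In Strong Kleene logic: Q ∨ R = ⊤ ∨ U = ⊤
Q ↔ R = ⊤ ↔ U = U
(Q ↔ R) ↔ Q = U ↔ ⊤ = U
(Q ∨ R) ∧ ((Q ↔ R) ↔ Q) = ⊤ ∧ U = U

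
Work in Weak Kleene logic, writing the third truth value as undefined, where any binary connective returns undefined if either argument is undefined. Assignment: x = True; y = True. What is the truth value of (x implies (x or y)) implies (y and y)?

x or y = True or True = True
x implies (x or y) = True implies True = True
y and y = True and True = True
(x implies (x or y)) implies (y and y) = True implies True = True

True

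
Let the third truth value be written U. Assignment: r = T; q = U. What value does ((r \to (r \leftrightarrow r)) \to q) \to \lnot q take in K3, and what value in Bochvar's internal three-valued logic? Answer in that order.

In K3: r \leftrightarrow r = T \leftrightarrow T = T
r \to (r \leftrightarrow r) = T \to T = T
(r \to (r \leftrightarrow r)) \to q = T \to U = U  [\lnot T \lor U]
\lnot q = \lnot U = U
((r \to (r \leftrightarrow r)) \to q) \to \lnot q = U \to U = U
In Bochvar's internal three-valued logic: r \leftrightarrow r = T \leftrightarrow T = T
r \to (r \leftrightarrow r) = T \to T = T
(r \to (r \leftrightarrow r)) \to q = T \to U = U  [any arg is the third value ⇒ result is the third value]
\lnot q = \lnot U = U
((r \to (r \leftrightarrow r)) \to q) \to \lnot q = U \to U = U

U; U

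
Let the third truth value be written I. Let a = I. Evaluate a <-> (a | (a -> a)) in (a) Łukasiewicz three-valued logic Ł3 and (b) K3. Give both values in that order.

I; I

In Łukasiewicz three-valued logic Ł3: a -> a = I -> I = true
a | (a -> a) = I | true = true
a <-> (a | (a -> a)) = I <-> true = I
In K3: a -> a = I -> I = I  [~I | I]
a | (a -> a) = I | I = I
a <-> (a | (a -> a)) = I <-> I = I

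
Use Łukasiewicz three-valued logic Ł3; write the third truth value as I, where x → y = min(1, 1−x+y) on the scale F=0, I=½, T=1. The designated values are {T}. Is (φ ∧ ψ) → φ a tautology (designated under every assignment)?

Yes

Every assignment of φ, ψ over {T, I, F} gives a value in {T}.
In particular, with φ=I, ψ=I: (φ ∧ ψ) → φ = T.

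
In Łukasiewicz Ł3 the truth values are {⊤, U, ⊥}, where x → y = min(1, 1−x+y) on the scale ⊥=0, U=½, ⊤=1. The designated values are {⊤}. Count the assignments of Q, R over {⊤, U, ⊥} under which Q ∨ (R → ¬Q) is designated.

Of the 9 assignments, 8 give a value in {⊤}.

8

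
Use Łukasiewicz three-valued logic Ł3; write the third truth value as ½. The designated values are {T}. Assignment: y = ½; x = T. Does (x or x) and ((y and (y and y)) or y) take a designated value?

x or x = T or T = T
y and y = ½ and ½ = ½
y and (y and y) = ½ and ½ = ½
(y and (y and y)) or y = ½ or ½ = ½
(x or x) and ((y and (y and y)) or y) = T and ½ = ½
½ ∉ {T}.

No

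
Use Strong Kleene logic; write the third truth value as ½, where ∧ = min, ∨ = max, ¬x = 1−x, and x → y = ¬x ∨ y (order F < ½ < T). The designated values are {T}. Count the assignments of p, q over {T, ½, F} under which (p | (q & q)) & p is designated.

3

Designated under: (p=T, q=T); (p=T, q=½); (p=T, q=F).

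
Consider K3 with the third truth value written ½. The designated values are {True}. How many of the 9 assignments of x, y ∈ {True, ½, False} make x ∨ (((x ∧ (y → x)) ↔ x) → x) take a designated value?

Designated under: (x=True, y=True); (x=True, y=½); (x=True, y=False).

3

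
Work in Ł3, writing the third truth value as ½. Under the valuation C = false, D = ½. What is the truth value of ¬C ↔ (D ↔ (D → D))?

½

¬C = ¬false = true
D → D = ½ → ½ = true  [min(1, 1−½+½)]
D ↔ (D → D) = ½ ↔ true = ½
¬C ↔ (D ↔ (D → D)) = true ↔ ½ = ½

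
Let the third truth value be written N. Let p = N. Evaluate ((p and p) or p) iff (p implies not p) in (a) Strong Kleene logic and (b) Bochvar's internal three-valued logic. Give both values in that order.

In Strong Kleene logic: p and p = N and N = N
(p and p) or p = N or N = N
not p = not N = N
p implies not p = N implies N = N  [not N or N]
((p and p) or p) iff (p implies not p) = N iff N = N
In Bochvar's internal three-valued logic: p and p = N and N = N
(p and p) or p = N or N = N
not p = not N = N
p implies not p = N implies N = N  [any arg is the third value ⇒ result is the third value]
((p and p) or p) iff (p implies not p) = N iff N = N

N; N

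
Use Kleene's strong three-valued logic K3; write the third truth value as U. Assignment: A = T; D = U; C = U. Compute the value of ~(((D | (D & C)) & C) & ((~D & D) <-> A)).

D & C = U & U = U
D | (D & C) = U | U = U
(D | (D & C)) & C = U & U = U
~D = ~U = U
~D & D = U & U = U
(~D & D) <-> A = U <-> T = U
((D | (D & C)) & C) & ((~D & D) <-> A) = U & U = U
~(((D | (D & C)) & C) & ((~D & D) <-> A)) = ~U = U

U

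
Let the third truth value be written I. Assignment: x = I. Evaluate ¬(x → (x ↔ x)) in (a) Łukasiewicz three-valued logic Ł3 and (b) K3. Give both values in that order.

In Łukasiewicz three-valued logic Ł3: x ↔ x = I ↔ I = true  [1 − |½−½|]
x → (x ↔ x) = I → true = true
¬(x → (x ↔ x)) = ¬true = false
In K3: x ↔ x = I ↔ I = I
x → (x ↔ x) = I → I = I  [¬I ∨ I]
¬(x → (x ↔ x)) = ¬I = I
They differ because Łukasiewicz three-valued logic Ł3 and K3 treat I differently under implication.

false; I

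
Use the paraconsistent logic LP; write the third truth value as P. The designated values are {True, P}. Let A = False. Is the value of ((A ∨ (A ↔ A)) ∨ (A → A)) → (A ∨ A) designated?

No

A ↔ A = False ↔ False = True
A ∨ (A ↔ A) = False ∨ True = True
A → A = False → False = True
(A ∨ (A ↔ A)) ∨ (A → A) = True ∨ True = True
A ∨ A = False ∨ False = False
((A ∨ (A ↔ A)) ∨ (A → A)) → (A ∨ A) = True → False = False
False ∉ {True, P}.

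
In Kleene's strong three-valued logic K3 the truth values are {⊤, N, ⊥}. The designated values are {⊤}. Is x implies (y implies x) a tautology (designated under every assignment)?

No

Countermodel: x=N, y=⊤ gives N, which is not designated.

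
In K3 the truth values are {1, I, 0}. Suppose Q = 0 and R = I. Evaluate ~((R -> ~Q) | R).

~Q = ~0 = 1
R -> ~Q = I -> 1 = 1
(R -> ~Q) | R = 1 | I = 1
~((R -> ~Q) | R) = ~1 = 0

0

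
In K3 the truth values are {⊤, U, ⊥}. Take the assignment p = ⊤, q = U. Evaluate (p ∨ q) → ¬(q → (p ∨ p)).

p ∨ q = ⊤ ∨ U = ⊤
p ∨ p = ⊤ ∨ ⊤ = ⊤
q → (p ∨ p) = U → ⊤ = ⊤
¬(q → (p ∨ p)) = ¬⊤ = ⊥
(p ∨ q) → ¬(q → (p ∨ p)) = ⊤ → ⊥ = ⊥

⊥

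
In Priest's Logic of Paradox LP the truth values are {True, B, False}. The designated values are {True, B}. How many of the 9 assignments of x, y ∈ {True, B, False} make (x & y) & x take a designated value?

4

Designated under: (x=True, y=True); (x=True, y=B); (x=B, y=True); (x=B, y=B).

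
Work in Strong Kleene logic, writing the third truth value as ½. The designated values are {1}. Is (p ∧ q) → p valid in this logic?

Countermodel: p=½, q=1 gives ½, which is not designated.

No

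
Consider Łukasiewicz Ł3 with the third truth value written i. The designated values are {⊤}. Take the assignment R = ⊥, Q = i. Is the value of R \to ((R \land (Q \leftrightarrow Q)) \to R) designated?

Q \leftrightarrow Q = i \leftrightarrow i = ⊤  [1 − |½−½|]
R \land (Q \leftrightarrow Q) = ⊥ \land ⊤ = ⊥
(R \land (Q \leftrightarrow Q)) \to R = ⊥ \to ⊥ = ⊤
R \to ((R \land (Q \leftrightarrow Q)) \to R) = ⊥ \to ⊤ = ⊤
⊤ ∈ {⊤}.

Yes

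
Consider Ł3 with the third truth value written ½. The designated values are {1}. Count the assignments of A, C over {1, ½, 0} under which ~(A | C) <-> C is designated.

Designated under: (A=1, C=0); (A=½, C=½); (A=0, C=½).

3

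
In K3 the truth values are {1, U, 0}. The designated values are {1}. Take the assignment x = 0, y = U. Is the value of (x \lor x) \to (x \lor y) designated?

x \lor x = 0 \lor 0 = 0
x \lor y = 0 \lor U = U
(x \lor x) \to (x \lor y) = 0 \to U = 1  [\lnot 0 \lor U]
1 ∈ {1}.

Yes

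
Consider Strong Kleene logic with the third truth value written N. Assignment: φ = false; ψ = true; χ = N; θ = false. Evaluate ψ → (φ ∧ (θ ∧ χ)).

θ ∧ χ = false ∧ N = false
φ ∧ (θ ∧ χ) = false ∧ false = false
ψ → (φ ∧ (θ ∧ χ)) = true → false = false

false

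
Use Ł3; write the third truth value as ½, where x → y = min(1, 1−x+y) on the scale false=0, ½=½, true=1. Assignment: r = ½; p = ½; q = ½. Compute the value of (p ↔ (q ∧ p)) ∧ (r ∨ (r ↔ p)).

q ∧ p = ½ ∧ ½ = ½
p ↔ (q ∧ p) = ½ ↔ ½ = true  [1 − |½−½|]
r ↔ p = ½ ↔ ½ = true
r ∨ (r ↔ p) = ½ ∨ true = true
(p ↔ (q ∧ p)) ∧ (r ∨ (r ↔ p)) = true ∧ true = true

true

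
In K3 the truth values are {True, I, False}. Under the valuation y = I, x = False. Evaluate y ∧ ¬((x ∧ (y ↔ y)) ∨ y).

I

y ↔ y = I ↔ I = I
x ∧ (y ↔ y) = False ∧ I = False
(x ∧ (y ↔ y)) ∨ y = False ∨ I = I
¬((x ∧ (y ↔ y)) ∨ y) = ¬I = I
y ∧ ¬((x ∧ (y ↔ y)) ∨ y) = I ∧ I = I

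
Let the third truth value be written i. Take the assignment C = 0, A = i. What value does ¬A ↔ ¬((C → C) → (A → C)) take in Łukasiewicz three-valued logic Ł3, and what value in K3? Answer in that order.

1; i

In Łukasiewicz three-valued logic Ł3: ¬A = ¬i = i
C → C = 0 → 0 = 1
A → C = i → 0 = i  [min(1, 1−½+0)]
(C → C) → (A → C) = 1 → i = i
¬((C → C) → (A → C)) = ¬i = i
¬A ↔ ¬((C → C) → (A → C)) = i ↔ i = 1
In K3: ¬A = ¬i = i
C → C = 0 → 0 = 1
A → C = i → 0 = i  [¬i ∨ 0]
(C → C) → (A → C) = 1 → i = i
¬((C → C) → (A → C)) = ¬i = i
¬A ↔ ¬((C → C) → (A → C)) = i ↔ i = i
They differ because Łukasiewicz three-valued logic Ł3 and K3 treat i differently under implication.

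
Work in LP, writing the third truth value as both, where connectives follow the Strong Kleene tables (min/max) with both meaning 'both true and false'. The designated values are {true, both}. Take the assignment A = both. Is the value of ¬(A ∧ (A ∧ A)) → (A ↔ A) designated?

Yes

A ∧ A = both ∧ both = both
A ∧ (A ∧ A) = both ∧ both = both
¬(A ∧ (A ∧ A)) = ¬both = both
A ↔ A = both ↔ both = both
¬(A ∧ (A ∧ A)) → (A ↔ A) = both → both = both
both ∈ {true, both}.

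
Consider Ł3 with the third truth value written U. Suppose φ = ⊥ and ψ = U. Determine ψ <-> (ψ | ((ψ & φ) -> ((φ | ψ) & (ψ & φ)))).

ψ & φ = U & ⊥ = ⊥
φ | ψ = ⊥ | U = U
ψ & φ = U & ⊥ = ⊥
(φ | ψ) & (ψ & φ) = U & ⊥ = ⊥
(ψ & φ) -> ((φ | ψ) & (ψ & φ)) = ⊥ -> ⊥ = ⊤
ψ | ((ψ & φ) -> ((φ | ψ) & (ψ & φ))) = U | ⊤ = ⊤
ψ <-> (ψ | ((ψ & φ) -> ((φ | ψ) & (ψ & φ)))) = U <-> ⊤ = U  [1 − |½−1|]

U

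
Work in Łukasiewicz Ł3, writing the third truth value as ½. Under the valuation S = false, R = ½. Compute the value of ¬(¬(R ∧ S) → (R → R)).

R ∧ S = ½ ∧ false = false
¬(R ∧ S) = ¬false = true
R → R = ½ → ½ = true
¬(R ∧ S) → (R → R) = true → true = true
¬(¬(R ∧ S) → (R → R)) = ¬true = false

false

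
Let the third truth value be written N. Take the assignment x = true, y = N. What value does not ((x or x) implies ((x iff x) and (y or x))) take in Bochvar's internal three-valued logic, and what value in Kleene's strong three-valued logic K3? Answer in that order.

In Bochvar's internal three-valued logic: x or x = true or true = true
x iff x = true iff true = true
y or x = N or true = N
(x iff x) and (y or x) = true and N = N
(x or x) implies ((x iff x) and (y or x)) = true implies N = N
not ((x or x) implies ((x iff x) and (y or x))) = not N = N
In Kleene's strong three-valued logic K3: x or x = true or true = true
x iff x = true iff true = true
y or x = N or true = true
(x iff x) and (y or x) = true and true = true
(x or x) implies ((x iff x) and (y or x)) = true implies true = true
not ((x or x) implies ((x iff x) and (y or x))) = not true = false
They differ because Bochvar's internal three-valued logic and Kleene's strong three-valued logic K3 treat N differently under the binary connectives.

N; false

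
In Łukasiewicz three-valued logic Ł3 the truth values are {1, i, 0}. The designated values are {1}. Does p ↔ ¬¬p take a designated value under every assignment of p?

Yes

Every assignment of p over {1, i, 0} gives a value in {1}.
In particular, with p=i: p ↔ ¬¬p = 1.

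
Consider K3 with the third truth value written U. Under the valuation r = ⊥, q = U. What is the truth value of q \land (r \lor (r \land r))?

r \land r = ⊥ \land ⊥ = ⊥
r \lor (r \land r) = ⊥ \lor ⊥ = ⊥
q \land (r \lor (r \land r)) = U \land ⊥ = ⊥

⊥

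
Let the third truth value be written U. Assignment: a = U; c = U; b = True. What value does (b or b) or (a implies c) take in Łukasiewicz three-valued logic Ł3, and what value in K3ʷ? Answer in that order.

In Łukasiewicz three-valued logic Ł3: b or b = True or True = True
a implies c = U implies U = True
(b or b) or (a implies c) = True or True = True
In K3ʷ: b or b = True or True = True
a implies c = U implies U = U  [any arg is the third value ⇒ result is the third value]
(b or b) or (a implies c) = True or U = U
They differ because Łukasiewicz three-valued logic Ł3 and K3ʷ treat U differently under the binary connectives.

True; U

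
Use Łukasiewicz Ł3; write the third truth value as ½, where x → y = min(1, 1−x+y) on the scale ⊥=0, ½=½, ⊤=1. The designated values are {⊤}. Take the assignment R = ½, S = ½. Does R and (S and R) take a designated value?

No

S and R = ½ and ½ = ½
R and (S and R) = ½ and ½ = ½
½ ∉ {⊤}.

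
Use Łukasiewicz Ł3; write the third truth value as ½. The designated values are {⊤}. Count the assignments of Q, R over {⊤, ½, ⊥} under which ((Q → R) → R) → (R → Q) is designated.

Of the 9 assignments, 7 give a value in {⊤}.

7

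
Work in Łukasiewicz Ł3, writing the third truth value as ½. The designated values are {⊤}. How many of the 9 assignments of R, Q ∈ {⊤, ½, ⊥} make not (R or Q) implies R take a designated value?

7

Of the 9 assignments, 7 give a value in {⊤}.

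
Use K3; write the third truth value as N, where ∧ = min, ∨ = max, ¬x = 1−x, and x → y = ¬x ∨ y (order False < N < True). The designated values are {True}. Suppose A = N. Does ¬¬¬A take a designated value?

¬A = ¬N = N
¬¬A = ¬N = N
¬¬¬A = ¬N = N
N ∉ {True}.

No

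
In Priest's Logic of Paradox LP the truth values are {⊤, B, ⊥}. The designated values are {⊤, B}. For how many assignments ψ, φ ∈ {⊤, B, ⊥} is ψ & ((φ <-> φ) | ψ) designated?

Of the 9 assignments, 6 give a value in {⊤, B}.

6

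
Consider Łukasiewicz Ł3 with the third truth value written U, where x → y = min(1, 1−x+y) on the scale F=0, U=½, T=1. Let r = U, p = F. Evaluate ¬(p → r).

F

p → r = F → U = T
¬(p → r) = ¬T = F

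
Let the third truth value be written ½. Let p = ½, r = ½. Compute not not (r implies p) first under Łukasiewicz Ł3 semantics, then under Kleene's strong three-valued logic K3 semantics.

In Łukasiewicz Ł3: r implies p = ½ implies ½ = 1  [min(1, 1−½+½)]
not (r implies p) = not 1 = 0
not not (r implies p) = not 0 = 1
In Kleene's strong three-valued logic K3: r implies p = ½ implies ½ = ½  [not ½ or ½]
not (r implies p) = not ½ = ½
not not (r implies p) = not ½ = ½
They differ because Łukasiewicz Ł3 and Kleene's strong three-valued logic K3 treat ½ differently under implication.

1; ½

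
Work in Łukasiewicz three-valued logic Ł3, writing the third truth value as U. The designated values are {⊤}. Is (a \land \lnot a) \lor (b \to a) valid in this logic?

Countermodel: a=U, b=⊤ gives U, which is not designated.

No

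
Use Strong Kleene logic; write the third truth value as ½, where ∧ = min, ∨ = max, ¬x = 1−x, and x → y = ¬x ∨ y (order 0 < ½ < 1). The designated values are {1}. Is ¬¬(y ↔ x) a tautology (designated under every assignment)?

Countermodel: y=1, x=½ gives ½, which is not designated.

No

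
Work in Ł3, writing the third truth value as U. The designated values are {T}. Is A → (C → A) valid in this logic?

Yes

Every assignment of A, C over {T, U, F} gives a value in {T}.
In particular, with A=U, C=U: A → (C → A) = T.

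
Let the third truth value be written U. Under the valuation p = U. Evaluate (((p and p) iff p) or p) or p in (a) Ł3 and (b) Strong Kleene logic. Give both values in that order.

In Ł3: p and p = U and U = U
(p and p) iff p = U iff U = true  [1 − |½−½|]
((p and p) iff p) or p = true or U = true
(((p and p) iff p) or p) or p = true or U = true
In Strong Kleene logic: p and p = U and U = U
(p and p) iff p = U iff U = U
((p and p) iff p) or p = U or U = U
(((p and p) iff p) or p) or p = U or U = U
They differ because Ł3 and Strong Kleene logic treat U differently under implication.

true; U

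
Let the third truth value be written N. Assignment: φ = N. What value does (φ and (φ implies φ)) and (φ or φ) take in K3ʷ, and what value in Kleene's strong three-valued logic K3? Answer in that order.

In K3ʷ: φ implies φ = N implies N = N
φ and (φ implies φ) = N and N = N
φ or φ = N or N = N
(φ and (φ implies φ)) and (φ or φ) = N and N = N
In Kleene's strong three-valued logic K3: φ implies φ = N implies N = N
φ and (φ implies φ) = N and N = N
φ or φ = N or N = N
(φ and (φ implies φ)) and (φ or φ) = N and N = N

N; N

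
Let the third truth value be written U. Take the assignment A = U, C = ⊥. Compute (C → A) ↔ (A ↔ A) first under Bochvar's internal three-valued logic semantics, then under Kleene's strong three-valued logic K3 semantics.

In Bochvar's internal three-valued logic: C → A = ⊥ → U = U
A ↔ A = U ↔ U = U
(C → A) ↔ (A ↔ A) = U ↔ U = U
In Kleene's strong three-valued logic K3: C → A = ⊥ → U = ⊤
A ↔ A = U ↔ U = U
(C → A) ↔ (A ↔ A) = ⊤ ↔ U = U

U; U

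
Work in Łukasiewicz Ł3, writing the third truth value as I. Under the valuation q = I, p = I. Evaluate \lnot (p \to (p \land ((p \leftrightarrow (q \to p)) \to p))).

false

q \to p = I \to I = true  [min(1, 1−½+½)]
p \leftrightarrow (q \to p) = I \leftrightarrow true = I
(p \leftrightarrow (q \to p)) \to p = I \to I = true
p \land ((p \leftrightarrow (q \to p)) \to p) = I \land true = I
p \to (p \land ((p \leftrightarrow (q \to p)) \to p)) = I \to I = true
\lnot (p \to (p \land ((p \leftrightarrow (q \to p)) \to p))) = \lnot true = false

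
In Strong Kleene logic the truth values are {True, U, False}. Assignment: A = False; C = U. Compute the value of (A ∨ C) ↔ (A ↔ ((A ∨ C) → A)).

A ∨ C = False ∨ U = U
A ∨ C = False ∨ U = U
(A ∨ C) → A = U → False = U
A ↔ ((A ∨ C) → A) = False ↔ U = U
(A ∨ C) ↔ (A ↔ ((A ∨ C) → A)) = U ↔ U = U

U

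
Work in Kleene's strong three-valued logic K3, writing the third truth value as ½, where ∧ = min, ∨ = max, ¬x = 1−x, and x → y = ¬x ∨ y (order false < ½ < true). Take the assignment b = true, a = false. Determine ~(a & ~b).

~b = ~true = false
a & ~b = false & false = false
~(a & ~b) = ~false = true

true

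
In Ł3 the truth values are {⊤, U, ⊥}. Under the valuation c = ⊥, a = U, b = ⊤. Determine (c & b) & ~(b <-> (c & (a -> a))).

⊥

c & b = ⊥ & ⊤ = ⊥
a -> a = U -> U = ⊤
c & (a -> a) = ⊥ & ⊤ = ⊥
b <-> (c & (a -> a)) = ⊤ <-> ⊥ = ⊥
~(b <-> (c & (a -> a))) = ~⊥ = ⊤
(c & b) & ~(b <-> (c & (a -> a))) = ⊥ & ⊤ = ⊥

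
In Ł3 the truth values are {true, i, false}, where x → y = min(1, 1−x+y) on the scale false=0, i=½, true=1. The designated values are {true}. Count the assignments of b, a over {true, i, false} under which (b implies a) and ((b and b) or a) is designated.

3

Designated under: (b=true, a=true); (b=i, a=true); (b=false, a=true).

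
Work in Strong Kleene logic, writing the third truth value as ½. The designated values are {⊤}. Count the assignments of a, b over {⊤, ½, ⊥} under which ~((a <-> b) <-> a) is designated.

2

Designated under: (a=⊤, b=⊥); (a=⊥, b=⊥).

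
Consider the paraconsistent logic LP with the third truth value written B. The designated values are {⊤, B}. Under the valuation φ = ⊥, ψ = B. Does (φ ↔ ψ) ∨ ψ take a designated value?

Yes

φ ↔ ψ = ⊥ ↔ B = B
(φ ↔ ψ) ∨ ψ = B ∨ B = B
B ∈ {⊤, B}.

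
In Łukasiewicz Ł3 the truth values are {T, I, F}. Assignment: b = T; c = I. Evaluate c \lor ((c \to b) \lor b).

c \to b = I \to T = T  [min(1, 1−½+1)]
(c \to b) \lor b = T \lor T = T
c \lor ((c \to b) \lor b) = I \lor T = T

T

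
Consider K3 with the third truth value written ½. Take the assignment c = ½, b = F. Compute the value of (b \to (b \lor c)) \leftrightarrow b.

F

b \lor c = F \lor ½ = ½
b \to (b \lor c) = F \to ½ = T  [\lnot F \lor ½]
(b \to (b \lor c)) \leftrightarrow b = T \leftrightarrow F = F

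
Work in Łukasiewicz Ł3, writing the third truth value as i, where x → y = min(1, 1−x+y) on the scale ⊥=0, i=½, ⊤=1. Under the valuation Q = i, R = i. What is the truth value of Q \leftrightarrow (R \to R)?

R \to R = i \to i = ⊤  [min(1, 1−½+½)]
Q \leftrightarrow (R \to R) = i \leftrightarrow ⊤ = i

i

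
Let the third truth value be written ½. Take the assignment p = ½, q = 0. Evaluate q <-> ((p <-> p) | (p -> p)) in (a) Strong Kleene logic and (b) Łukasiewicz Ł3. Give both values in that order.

½; 0

In Strong Kleene logic: p <-> p = ½ <-> ½ = ½
p -> p = ½ -> ½ = ½  [~½ | ½]
(p <-> p) | (p -> p) = ½ | ½ = ½
q <-> ((p <-> p) | (p -> p)) = 0 <-> ½ = ½
In Łukasiewicz Ł3: p <-> p = ½ <-> ½ = 1  [1 − |½−½|]
p -> p = ½ -> ½ = 1
(p <-> p) | (p -> p) = 1 | 1 = 1
q <-> ((p <-> p) | (p -> p)) = 0 <-> 1 = 0
They differ because Strong Kleene logic and Łukasiewicz Ł3 treat ½ differently under implication.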